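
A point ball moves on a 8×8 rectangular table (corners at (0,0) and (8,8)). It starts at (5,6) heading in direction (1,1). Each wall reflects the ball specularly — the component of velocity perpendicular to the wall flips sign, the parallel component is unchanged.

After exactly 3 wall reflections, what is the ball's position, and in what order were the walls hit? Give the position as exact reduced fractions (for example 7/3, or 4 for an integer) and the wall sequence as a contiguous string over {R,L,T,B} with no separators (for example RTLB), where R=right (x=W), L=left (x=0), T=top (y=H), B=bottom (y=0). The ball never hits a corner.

1. t=2 → T at (7,8); v=(1,-1)
2. t=1 → R at (8,7); v=(-1,-1)
3. t=7 → B at (1,0); v=(-1,1)

Final position: (1,0)
Wall sequence: TRB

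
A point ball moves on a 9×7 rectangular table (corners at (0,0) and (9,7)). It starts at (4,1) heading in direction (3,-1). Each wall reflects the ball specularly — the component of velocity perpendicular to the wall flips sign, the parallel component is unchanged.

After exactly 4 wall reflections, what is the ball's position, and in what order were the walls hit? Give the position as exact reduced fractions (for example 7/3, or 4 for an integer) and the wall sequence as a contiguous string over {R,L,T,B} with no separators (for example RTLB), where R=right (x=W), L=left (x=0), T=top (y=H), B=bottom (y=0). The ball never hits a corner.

Final position: (9,20/3)
Wall sequence: BRLR

1. t=1 → B at (7,0); v=(3,1)
2. t=2/3 → R at (9,2/3); v=(-3,1)
3. t=3 → L at (0,11/3); v=(3,1)
4. t=3 → R at (9,20/3); v=(-3,1)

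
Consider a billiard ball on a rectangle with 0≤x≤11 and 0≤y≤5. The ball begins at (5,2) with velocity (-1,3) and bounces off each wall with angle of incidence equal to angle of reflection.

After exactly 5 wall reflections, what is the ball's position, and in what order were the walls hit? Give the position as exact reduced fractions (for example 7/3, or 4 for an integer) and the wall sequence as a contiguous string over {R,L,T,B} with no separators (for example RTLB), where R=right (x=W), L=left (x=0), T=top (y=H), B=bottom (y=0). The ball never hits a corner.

1. t=1 → T at (4,5); v=(-1,-3)
2. t=5/3 → B at (7/3,0); v=(-1,3)
3. t=5/3 → T at (2/3,5); v=(-1,-3)
4. t=2/3 → L at (0,3); v=(1,-3)
5. t=1 → B at (1,0); v=(1,3)

Final position: (1,0)
Wall sequence: TBTLB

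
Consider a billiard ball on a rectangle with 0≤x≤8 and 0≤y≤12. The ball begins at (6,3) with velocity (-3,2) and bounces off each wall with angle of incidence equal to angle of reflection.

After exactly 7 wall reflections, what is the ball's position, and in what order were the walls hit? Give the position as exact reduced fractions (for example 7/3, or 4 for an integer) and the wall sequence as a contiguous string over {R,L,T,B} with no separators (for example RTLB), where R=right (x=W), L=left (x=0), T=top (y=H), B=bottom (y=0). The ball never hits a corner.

Final position: (0,13/3)
Wall sequence: LTRLRBL

1. t=2 → L at (0,7); v=(3,2)
2. t=5/2 → T at (15/2,12); v=(3,-2)
3. t=1/6 → R at (8,35/3); v=(-3,-2)
4. t=8/3 → L at (0,19/3); v=(3,-2)
5. t=8/3 → R at (8,1); v=(-3,-2)
6. t=1/2 → B at (13/2,0); v=(-3,2)
7. t=13/6 → L at (0,13/3); v=(3,2)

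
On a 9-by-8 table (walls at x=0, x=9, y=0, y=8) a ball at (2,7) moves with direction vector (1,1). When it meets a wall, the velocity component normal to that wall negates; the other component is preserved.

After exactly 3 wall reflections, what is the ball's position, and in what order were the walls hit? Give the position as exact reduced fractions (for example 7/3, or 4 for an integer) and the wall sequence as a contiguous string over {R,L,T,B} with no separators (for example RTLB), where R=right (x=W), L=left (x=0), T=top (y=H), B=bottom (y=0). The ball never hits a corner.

Final position: (7,0)
Wall sequence: TRB

1. t=1 → T at (3,8); v=(1,-1)
2. t=6 → R at (9,2); v=(-1,-1)
3. t=2 → B at (7,0); v=(-1,1)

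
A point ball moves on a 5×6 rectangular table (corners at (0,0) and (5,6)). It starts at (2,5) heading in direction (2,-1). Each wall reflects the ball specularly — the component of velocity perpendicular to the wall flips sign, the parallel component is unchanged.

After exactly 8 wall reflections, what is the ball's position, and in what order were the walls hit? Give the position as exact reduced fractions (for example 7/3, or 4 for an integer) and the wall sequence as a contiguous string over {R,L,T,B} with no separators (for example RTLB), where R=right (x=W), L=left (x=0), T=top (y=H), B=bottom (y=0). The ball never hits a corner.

Final position: (0,3)
Wall sequence: RLBRLTRL

1. t=3/2 → R at (5,7/2); v=(-2,-1)
2. t=5/2 → L at (0,1); v=(2,-1)
3. t=1 → B at (2,0); v=(2,1)
4. t=3/2 → R at (5,3/2); v=(-2,1)
5. t=5/2 → L at (0,4); v=(2,1)
6. t=2 → T at (4,6); v=(2,-1)
7. t=1/2 → R at (5,11/2); v=(-2,-1)
8. t=5/2 → L at (0,3); v=(2,-1)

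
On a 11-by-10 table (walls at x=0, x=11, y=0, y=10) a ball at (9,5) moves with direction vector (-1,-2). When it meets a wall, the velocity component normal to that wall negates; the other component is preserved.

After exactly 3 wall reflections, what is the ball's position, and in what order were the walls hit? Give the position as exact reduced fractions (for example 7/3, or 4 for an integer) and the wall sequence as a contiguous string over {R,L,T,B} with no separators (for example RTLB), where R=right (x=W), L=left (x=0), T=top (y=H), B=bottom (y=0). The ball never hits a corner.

1. t=5/2 → B at (13/2,0); v=(-1,2)
2. t=5 → T at (3/2,10); v=(-1,-2)
3. t=3/2 → L at (0,7); v=(1,-2)

Final position: (0,7)
Wall sequence: BTL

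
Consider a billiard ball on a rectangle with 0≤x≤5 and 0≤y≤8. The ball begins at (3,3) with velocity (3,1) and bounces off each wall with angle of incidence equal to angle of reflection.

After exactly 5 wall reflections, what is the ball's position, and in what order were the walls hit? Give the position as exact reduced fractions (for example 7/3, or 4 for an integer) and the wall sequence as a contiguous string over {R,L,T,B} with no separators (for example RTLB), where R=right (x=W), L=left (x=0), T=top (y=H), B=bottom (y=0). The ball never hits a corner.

Final position: (0,22/3)
Wall sequence: RLRTL

1. t=2/3 → R at (5,11/3); v=(-3,1)
2. t=5/3 → L at (0,16/3); v=(3,1)
3. t=5/3 → R at (5,7); v=(-3,1)
4. t=1 → T at (2,8); v=(-3,-1)
5. t=2/3 → L at (0,22/3); v=(3,-1)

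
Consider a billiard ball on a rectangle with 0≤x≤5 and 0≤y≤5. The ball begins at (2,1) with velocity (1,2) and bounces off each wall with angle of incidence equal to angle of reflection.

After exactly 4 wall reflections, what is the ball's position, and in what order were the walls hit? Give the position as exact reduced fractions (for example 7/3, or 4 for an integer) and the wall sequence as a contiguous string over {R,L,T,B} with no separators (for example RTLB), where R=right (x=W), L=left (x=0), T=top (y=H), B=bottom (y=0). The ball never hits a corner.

Final position: (1,5)
Wall sequence: TRBT

1. t=2 → T at (4,5); v=(1,-2)
2. t=1 → R at (5,3); v=(-1,-2)
3. t=3/2 → B at (7/2,0); v=(-1,2)
4. t=5/2 → T at (1,5); v=(-1,-2)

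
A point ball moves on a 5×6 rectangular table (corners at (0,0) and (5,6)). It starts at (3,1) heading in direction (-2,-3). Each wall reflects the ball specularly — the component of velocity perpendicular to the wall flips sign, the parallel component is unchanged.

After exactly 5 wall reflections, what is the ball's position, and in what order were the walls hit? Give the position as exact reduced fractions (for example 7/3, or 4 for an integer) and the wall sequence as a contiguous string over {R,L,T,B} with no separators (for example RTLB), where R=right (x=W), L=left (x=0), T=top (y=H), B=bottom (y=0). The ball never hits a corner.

Final position: (13/3,0)
Wall sequence: BLTRB

1. t=1/3 → B at (7/3,0); v=(-2,3)
2. t=7/6 → L at (0,7/2); v=(2,3)
3. t=5/6 → T at (5/3,6); v=(2,-3)
4. t=5/3 → R at (5,1); v=(-2,-3)
5. t=1/3 → B at (13/3,0); v=(-2,3)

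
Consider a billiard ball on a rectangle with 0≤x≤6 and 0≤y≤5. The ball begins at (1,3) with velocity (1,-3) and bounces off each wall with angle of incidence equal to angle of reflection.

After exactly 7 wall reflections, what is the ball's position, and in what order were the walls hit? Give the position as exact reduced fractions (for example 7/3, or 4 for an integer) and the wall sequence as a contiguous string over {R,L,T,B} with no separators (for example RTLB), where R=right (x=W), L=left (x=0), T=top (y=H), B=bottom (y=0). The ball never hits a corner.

1. t=1 → B at (2,0); v=(1,3)
2. t=5/3 → T at (11/3,5); v=(1,-3)
3. t=5/3 → B at (16/3,0); v=(1,3)
4. t=2/3 → R at (6,2); v=(-1,3)
5. t=1 → T at (5,5); v=(-1,-3)
6. t=5/3 → B at (10/3,0); v=(-1,3)
7. t=5/3 → T at (5/3,5); v=(-1,-3)

Final position: (5/3,5)
Wall sequence: BTBRTBT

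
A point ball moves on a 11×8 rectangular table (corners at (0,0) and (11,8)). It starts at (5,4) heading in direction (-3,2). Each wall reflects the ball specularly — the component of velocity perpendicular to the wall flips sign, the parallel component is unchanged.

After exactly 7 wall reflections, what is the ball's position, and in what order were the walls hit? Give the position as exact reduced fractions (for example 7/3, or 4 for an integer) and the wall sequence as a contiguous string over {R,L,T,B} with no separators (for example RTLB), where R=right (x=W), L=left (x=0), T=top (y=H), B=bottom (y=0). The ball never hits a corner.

1. t=5/3 → L at (0,22/3); v=(3,2)
2. t=1/3 → T at (1,8); v=(3,-2)
3. t=10/3 → R at (11,4/3); v=(-3,-2)
4. t=2/3 → B at (9,0); v=(-3,2)
5. t=3 → L at (0,6); v=(3,2)
6. t=1 → T at (3,8); v=(3,-2)
7. t=8/3 → R at (11,8/3); v=(-3,-2)

Final position: (11,8/3)
Wall sequence: LTRBLTR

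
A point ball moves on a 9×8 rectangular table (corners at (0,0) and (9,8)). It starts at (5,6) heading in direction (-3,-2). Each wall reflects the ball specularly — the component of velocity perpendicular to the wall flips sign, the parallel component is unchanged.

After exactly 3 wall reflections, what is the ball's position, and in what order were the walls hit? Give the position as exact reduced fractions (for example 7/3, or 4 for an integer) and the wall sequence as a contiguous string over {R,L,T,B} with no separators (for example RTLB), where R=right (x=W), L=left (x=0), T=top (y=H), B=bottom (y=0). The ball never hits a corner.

1. t=5/3 → L at (0,8/3); v=(3,-2)
2. t=4/3 → B at (4,0); v=(3,2)
3. t=5/3 → R at (9,10/3); v=(-3,2)

Final position: (9,10/3)
Wall sequence: LBR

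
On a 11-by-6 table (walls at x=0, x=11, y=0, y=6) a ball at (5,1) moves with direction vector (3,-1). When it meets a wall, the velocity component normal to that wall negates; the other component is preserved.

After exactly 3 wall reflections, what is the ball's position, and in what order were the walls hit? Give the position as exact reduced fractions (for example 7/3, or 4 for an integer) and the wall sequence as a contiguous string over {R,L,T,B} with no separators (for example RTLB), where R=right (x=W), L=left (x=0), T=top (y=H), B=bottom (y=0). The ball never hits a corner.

1. t=1 → B at (8,0); v=(3,1)
2. t=1 → R at (11,1); v=(-3,1)
3. t=11/3 → L at (0,14/3); v=(3,1)

Final position: (0,14/3)
Wall sequence: BRL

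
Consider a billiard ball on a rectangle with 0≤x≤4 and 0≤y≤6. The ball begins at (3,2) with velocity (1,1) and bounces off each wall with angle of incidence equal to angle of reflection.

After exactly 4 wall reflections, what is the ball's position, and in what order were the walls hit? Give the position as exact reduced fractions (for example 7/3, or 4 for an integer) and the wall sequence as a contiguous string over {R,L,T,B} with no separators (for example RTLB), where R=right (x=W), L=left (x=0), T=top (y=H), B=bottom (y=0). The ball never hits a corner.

1. t=1 → R at (4,3); v=(-1,1)
2. t=3 → T at (1,6); v=(-1,-1)
3. t=1 → L at (0,5); v=(1,-1)
4. t=4 → R at (4,1); v=(-1,-1)

Final position: (4,1)
Wall sequence: RTLR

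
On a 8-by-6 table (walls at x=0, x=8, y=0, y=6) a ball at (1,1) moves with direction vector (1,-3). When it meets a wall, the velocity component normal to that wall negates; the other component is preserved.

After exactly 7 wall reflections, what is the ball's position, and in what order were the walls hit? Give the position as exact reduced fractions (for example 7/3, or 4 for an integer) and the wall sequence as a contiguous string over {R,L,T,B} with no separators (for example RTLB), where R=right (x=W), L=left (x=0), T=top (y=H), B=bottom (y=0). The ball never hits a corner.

1. t=1/3 → B at (4/3,0); v=(1,3)
2. t=2 → T at (10/3,6); v=(1,-3)
3. t=2 → B at (16/3,0); v=(1,3)
4. t=2 → T at (22/3,6); v=(1,-3)
5. t=2/3 → R at (8,4); v=(-1,-3)
6. t=4/3 → B at (20/3,0); v=(-1,3)
7. t=2 → T at (14/3,6); v=(-1,-3)

Final position: (14/3,6)
Wall sequence: BTBTRBT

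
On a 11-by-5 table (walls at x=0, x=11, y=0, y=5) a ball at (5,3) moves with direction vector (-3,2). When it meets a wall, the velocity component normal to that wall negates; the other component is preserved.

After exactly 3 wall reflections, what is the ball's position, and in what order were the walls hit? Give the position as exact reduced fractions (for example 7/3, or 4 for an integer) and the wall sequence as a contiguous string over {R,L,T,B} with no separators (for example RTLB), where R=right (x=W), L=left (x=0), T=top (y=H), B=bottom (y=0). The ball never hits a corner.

Final position: (11/2,0)
Wall sequence: TLB

1. t=1 → T at (2,5); v=(-3,-2)
2. t=2/3 → L at (0,11/3); v=(3,-2)
3. t=11/6 → B at (11/2,0); v=(3,2)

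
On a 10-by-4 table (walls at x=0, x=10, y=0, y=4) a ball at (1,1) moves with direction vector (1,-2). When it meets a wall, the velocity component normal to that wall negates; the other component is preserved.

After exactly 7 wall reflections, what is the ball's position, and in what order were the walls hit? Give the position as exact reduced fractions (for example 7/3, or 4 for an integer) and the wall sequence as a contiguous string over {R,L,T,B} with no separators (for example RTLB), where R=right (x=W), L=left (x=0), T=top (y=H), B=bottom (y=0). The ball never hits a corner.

Final position: (17/2,4)
Wall sequence: BTBTBRT

1. t=1/2 → B at (3/2,0); v=(1,2)
2. t=2 → T at (7/2,4); v=(1,-2)
3. t=2 → B at (11/2,0); v=(1,2)
4. t=2 → T at (15/2,4); v=(1,-2)
5. t=2 → B at (19/2,0); v=(1,2)
6. t=1/2 → R at (10,1); v=(-1,2)
7. t=3/2 → T at (17/2,4); v=(-1,-2)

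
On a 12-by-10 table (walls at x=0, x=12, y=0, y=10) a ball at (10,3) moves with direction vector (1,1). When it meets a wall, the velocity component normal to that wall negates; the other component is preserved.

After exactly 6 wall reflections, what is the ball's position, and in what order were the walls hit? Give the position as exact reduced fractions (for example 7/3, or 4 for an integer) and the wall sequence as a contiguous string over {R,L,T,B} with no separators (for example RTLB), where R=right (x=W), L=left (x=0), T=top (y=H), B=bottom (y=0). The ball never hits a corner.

Final position: (11,10)
Wall sequence: RTLBRT

1. t=2 → R at (12,5); v=(-1,1)
2. t=5 → T at (7,10); v=(-1,-1)
3. t=7 → L at (0,3); v=(1,-1)
4. t=3 → B at (3,0); v=(1,1)
5. t=9 → R at (12,9); v=(-1,1)
6. t=1 → T at (11,10); v=(-1,-1)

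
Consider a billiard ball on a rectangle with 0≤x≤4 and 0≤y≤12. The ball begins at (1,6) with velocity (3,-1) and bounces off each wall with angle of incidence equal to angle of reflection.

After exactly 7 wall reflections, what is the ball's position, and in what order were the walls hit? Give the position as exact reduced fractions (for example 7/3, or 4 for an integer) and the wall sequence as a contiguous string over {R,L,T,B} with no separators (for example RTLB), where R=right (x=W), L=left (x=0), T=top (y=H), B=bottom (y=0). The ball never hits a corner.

1. t=1 → R at (4,5); v=(-3,-1)
2. t=4/3 → L at (0,11/3); v=(3,-1)
3. t=4/3 → R at (4,7/3); v=(-3,-1)
4. t=4/3 → L at (0,1); v=(3,-1)
5. t=1 → B at (3,0); v=(3,1)
6. t=1/3 → R at (4,1/3); v=(-3,1)
7. t=4/3 → L at (0,5/3); v=(3,1)

Final position: (0,5/3)
Wall sequence: RLRLBRL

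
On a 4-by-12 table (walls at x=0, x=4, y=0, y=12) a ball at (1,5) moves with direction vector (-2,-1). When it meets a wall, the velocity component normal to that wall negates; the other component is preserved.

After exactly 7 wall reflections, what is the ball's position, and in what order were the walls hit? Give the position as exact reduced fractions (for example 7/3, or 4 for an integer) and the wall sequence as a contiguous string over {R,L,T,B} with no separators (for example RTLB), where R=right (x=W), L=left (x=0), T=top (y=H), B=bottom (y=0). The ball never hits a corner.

1. t=1/2 → L at (0,9/2); v=(2,-1)
2. t=2 → R at (4,5/2); v=(-2,-1)
3. t=2 → L at (0,1/2); v=(2,-1)
4. t=1/2 → B at (1,0); v=(2,1)
5. t=3/2 → R at (4,3/2); v=(-2,1)
6. t=2 → L at (0,7/2); v=(2,1)
7. t=2 → R at (4,11/2); v=(-2,1)

Final position: (4,11/2)
Wall sequence: LRLBRLR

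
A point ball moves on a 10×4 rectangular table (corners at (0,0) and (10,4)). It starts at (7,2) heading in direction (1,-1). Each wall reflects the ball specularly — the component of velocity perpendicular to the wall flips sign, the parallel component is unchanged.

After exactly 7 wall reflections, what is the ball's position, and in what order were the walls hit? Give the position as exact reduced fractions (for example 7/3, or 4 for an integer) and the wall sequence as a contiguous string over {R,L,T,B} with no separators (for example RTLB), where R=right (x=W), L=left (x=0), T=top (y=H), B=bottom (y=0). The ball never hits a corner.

1. t=2 → B at (9,0); v=(1,1)
2. t=1 → R at (10,1); v=(-1,1)
3. t=3 → T at (7,4); v=(-1,-1)
4. t=4 → B at (3,0); v=(-1,1)
5. t=3 → L at (0,3); v=(1,1)
6. t=1 → T at (1,4); v=(1,-1)
7. t=4 → B at (5,0); v=(1,1)

Final position: (5,0)
Wall sequence: BRTBLTB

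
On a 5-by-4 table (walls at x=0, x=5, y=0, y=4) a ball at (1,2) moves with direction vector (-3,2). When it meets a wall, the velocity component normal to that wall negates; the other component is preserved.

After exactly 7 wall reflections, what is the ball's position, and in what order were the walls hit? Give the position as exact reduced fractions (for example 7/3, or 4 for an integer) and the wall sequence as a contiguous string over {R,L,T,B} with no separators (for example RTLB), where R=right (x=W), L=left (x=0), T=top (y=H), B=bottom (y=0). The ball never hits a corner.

1. t=1/3 → L at (0,8/3); v=(3,2)
2. t=2/3 → T at (2,4); v=(3,-2)
3. t=1 → R at (5,2); v=(-3,-2)
4. t=1 → B at (2,0); v=(-3,2)
5. t=2/3 → L at (0,4/3); v=(3,2)
6. t=4/3 → T at (4,4); v=(3,-2)
7. t=1/3 → R at (5,10/3); v=(-3,-2)

Final position: (5,10/3)
Wall sequence: LTRBLTR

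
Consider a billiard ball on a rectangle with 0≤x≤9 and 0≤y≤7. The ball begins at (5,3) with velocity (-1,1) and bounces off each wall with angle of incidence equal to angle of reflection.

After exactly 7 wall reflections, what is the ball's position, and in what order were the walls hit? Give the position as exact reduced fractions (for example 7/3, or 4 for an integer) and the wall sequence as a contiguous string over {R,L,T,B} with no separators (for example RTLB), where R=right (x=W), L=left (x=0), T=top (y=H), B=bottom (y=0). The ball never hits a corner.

Final position: (2,0)
Wall sequence: TLBRTLB

1. t=4 → T at (1,7); v=(-1,-1)
2. t=1 → L at (0,6); v=(1,-1)
3. t=6 → B at (6,0); v=(1,1)
4. t=3 → R at (9,3); v=(-1,1)
5. t=4 → T at (5,7); v=(-1,-1)
6. t=5 → L at (0,2); v=(1,-1)
7. t=2 → B at (2,0); v=(1,1)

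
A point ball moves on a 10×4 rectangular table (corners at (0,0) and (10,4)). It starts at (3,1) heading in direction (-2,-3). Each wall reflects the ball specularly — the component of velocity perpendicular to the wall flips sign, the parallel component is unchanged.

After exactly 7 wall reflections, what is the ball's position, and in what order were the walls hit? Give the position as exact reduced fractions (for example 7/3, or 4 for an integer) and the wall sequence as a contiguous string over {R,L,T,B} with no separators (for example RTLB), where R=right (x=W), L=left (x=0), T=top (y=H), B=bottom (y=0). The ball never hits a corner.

1. t=1/3 → B at (7/3,0); v=(-2,3)
2. t=7/6 → L at (0,7/2); v=(2,3)
3. t=1/6 → T at (1/3,4); v=(2,-3)
4. t=4/3 → B at (3,0); v=(2,3)
5. t=4/3 → T at (17/3,4); v=(2,-3)
6. t=4/3 → B at (25/3,0); v=(2,3)
7. t=5/6 → R at (10,5/2); v=(-2,3)

Final position: (10,5/2)
Wall sequence: BLTBTBR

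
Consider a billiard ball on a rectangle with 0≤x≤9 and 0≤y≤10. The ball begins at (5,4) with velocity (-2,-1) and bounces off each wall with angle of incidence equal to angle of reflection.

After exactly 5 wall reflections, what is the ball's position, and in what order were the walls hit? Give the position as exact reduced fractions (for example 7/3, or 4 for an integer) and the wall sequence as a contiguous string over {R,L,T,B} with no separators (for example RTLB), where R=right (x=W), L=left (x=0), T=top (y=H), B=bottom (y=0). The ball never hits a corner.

1. t=5/2 → L at (0,3/2); v=(2,-1)
2. t=3/2 → B at (3,0); v=(2,1)
3. t=3 → R at (9,3); v=(-2,1)
4. t=9/2 → L at (0,15/2); v=(2,1)
5. t=5/2 → T at (5,10); v=(2,-1)

Final position: (5,10)
Wall sequence: LBRLT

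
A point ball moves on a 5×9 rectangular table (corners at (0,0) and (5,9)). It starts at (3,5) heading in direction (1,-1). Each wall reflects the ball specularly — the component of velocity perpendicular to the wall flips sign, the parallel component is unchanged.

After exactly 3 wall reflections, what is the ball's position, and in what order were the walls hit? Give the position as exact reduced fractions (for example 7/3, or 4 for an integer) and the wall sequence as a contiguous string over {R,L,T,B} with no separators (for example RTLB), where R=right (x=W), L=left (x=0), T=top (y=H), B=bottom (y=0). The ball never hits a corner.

1. t=2 → R at (5,3); v=(-1,-1)
2. t=3 → B at (2,0); v=(-1,1)
3. t=2 → L at (0,2); v=(1,1)

Final position: (0,2)
Wall sequence: RBL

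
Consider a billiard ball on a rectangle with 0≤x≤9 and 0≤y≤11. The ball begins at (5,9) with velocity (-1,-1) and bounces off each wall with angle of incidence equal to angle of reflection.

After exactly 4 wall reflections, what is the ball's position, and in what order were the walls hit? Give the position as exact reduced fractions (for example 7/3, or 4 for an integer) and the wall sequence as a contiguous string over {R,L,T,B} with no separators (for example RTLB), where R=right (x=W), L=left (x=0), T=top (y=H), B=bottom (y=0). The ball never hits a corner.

1. t=5 → L at (0,4); v=(1,-1)
2. t=4 → B at (4,0); v=(1,1)
3. t=5 → R at (9,5); v=(-1,1)
4. t=6 → T at (3,11); v=(-1,-1)

Final position: (3,11)
Wall sequence: LBRT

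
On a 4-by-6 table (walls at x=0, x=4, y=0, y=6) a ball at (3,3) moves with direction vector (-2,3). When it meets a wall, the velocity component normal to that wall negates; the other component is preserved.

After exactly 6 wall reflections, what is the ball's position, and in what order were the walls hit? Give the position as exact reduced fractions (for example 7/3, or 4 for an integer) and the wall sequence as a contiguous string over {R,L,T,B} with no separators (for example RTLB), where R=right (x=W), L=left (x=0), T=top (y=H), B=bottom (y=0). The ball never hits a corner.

Final position: (0,9/2)
Wall sequence: TLBRTL

1. t=1 → T at (1,6); v=(-2,-3)
2. t=1/2 → L at (0,9/2); v=(2,-3)
3. t=3/2 → B at (3,0); v=(2,3)
4. t=1/2 → R at (4,3/2); v=(-2,3)
5. t=3/2 → T at (1,6); v=(-2,-3)
6. t=1/2 → L at (0,9/2); v=(2,-3)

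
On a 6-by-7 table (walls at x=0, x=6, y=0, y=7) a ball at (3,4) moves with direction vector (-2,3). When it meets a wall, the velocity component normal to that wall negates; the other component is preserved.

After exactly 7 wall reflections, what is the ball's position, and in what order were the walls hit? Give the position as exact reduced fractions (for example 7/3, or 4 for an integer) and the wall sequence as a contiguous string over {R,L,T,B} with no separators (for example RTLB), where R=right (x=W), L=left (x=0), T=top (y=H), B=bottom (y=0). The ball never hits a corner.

Final position: (1,0)
Wall sequence: TLBRTLB

1. t=1 → T at (1,7); v=(-2,-3)
2. t=1/2 → L at (0,11/2); v=(2,-3)
3. t=11/6 → B at (11/3,0); v=(2,3)
4. t=7/6 → R at (6,7/2); v=(-2,3)
5. t=7/6 → T at (11/3,7); v=(-2,-3)
6. t=11/6 → L at (0,3/2); v=(2,-3)
7. t=1/2 → B at (1,0); v=(2,3)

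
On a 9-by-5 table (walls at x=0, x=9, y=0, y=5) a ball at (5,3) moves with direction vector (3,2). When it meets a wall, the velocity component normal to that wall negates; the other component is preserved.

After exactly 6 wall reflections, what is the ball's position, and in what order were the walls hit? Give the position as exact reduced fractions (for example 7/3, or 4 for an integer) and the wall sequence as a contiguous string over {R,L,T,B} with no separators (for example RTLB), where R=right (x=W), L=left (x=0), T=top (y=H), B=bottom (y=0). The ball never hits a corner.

Final position: (9,7/3)
Wall sequence: TRBLTR

1. t=1 → T at (8,5); v=(3,-2)
2. t=1/3 → R at (9,13/3); v=(-3,-2)
3. t=13/6 → B at (5/2,0); v=(-3,2)
4. t=5/6 → L at (0,5/3); v=(3,2)
5. t=5/3 → T at (5,5); v=(3,-2)
6. t=4/3 → R at (9,7/3); v=(-3,-2)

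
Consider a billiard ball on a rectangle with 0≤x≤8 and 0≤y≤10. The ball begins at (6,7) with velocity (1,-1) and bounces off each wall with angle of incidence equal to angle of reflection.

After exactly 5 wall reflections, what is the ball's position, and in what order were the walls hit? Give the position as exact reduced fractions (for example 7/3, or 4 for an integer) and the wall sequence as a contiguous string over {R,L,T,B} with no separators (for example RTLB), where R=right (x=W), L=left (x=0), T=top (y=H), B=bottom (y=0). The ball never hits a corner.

Final position: (8,9)
Wall sequence: RBLTR

1. t=2 → R at (8,5); v=(-1,-1)
2. t=5 → B at (3,0); v=(-1,1)
3. t=3 → L at (0,3); v=(1,1)
4. t=7 → T at (7,10); v=(1,-1)
5. t=1 → R at (8,9); v=(-1,-1)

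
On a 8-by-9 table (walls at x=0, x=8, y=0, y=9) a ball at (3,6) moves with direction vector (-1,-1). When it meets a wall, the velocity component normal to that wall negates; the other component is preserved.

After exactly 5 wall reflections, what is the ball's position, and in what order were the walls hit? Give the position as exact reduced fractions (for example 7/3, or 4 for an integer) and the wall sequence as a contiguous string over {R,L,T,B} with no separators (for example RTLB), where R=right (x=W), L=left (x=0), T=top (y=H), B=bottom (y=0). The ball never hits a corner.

1. t=3 → L at (0,3); v=(1,-1)
2. t=3 → B at (3,0); v=(1,1)
3. t=5 → R at (8,5); v=(-1,1)
4. t=4 → T at (4,9); v=(-1,-1)
5. t=4 → L at (0,5); v=(1,-1)

Final position: (0,5)
Wall sequence: LBRTL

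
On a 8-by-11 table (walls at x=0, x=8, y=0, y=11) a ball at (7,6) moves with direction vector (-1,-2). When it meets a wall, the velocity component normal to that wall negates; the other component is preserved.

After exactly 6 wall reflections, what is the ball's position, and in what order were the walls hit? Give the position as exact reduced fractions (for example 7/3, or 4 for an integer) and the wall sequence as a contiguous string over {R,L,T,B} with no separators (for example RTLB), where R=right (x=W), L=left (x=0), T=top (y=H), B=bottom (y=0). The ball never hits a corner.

Final position: (7/2,11)
Wall sequence: BLTBRT

1. t=3 → B at (4,0); v=(-1,2)
2. t=4 → L at (0,8); v=(1,2)
3. t=3/2 → T at (3/2,11); v=(1,-2)
4. t=11/2 → B at (7,0); v=(1,2)
5. t=1 → R at (8,2); v=(-1,2)
6. t=9/2 → T at (7/2,11); v=(-1,-2)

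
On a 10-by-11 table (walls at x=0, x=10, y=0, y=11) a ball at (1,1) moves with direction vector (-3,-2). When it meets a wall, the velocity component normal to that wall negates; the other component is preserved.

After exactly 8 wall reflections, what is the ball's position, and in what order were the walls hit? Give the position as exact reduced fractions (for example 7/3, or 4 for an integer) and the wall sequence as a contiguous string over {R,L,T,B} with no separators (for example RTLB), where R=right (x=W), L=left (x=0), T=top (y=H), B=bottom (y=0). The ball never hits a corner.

Final position: (0,13/3)
Wall sequence: LBRTLRBL

1. t=1/3 → L at (0,1/3); v=(3,-2)
2. t=1/6 → B at (1/2,0); v=(3,2)
3. t=19/6 → R at (10,19/3); v=(-3,2)
4. t=7/3 → T at (3,11); v=(-3,-2)
5. t=1 → L at (0,9); v=(3,-2)
6. t=10/3 → R at (10,7/3); v=(-3,-2)
7. t=7/6 → B at (13/2,0); v=(-3,2)
8. t=13/6 → L at (0,13/3); v=(3,2)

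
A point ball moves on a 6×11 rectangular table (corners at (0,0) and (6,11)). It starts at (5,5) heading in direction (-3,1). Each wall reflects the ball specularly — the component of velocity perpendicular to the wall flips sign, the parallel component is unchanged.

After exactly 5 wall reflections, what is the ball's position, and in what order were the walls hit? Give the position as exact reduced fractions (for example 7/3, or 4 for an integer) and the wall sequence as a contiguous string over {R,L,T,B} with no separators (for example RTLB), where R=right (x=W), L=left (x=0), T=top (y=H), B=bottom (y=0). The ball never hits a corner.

1. t=5/3 → L at (0,20/3); v=(3,1)
2. t=2 → R at (6,26/3); v=(-3,1)
3. t=2 → L at (0,32/3); v=(3,1)
4. t=1/3 → T at (1,11); v=(3,-1)
5. t=5/3 → R at (6,28/3); v=(-3,-1)

Final position: (6,28/3)
Wall sequence: LRLTR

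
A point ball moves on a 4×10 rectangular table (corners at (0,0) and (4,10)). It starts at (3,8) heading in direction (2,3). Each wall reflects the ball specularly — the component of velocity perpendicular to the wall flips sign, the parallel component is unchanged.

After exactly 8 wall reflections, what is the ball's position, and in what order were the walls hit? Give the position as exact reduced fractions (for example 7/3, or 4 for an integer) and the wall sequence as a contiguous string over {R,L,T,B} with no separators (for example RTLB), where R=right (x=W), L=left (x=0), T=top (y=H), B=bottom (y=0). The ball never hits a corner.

1. t=1/2 → R at (4,19/2); v=(-2,3)
2. t=1/6 → T at (11/3,10); v=(-2,-3)
3. t=11/6 → L at (0,9/2); v=(2,-3)
4. t=3/2 → B at (3,0); v=(2,3)
5. t=1/2 → R at (4,3/2); v=(-2,3)
6. t=2 → L at (0,15/2); v=(2,3)
7. t=5/6 → T at (5/3,10); v=(2,-3)
8. t=7/6 → R at (4,13/2); v=(-2,-3)

Final position: (4,13/2)
Wall sequence: RTLBRLTR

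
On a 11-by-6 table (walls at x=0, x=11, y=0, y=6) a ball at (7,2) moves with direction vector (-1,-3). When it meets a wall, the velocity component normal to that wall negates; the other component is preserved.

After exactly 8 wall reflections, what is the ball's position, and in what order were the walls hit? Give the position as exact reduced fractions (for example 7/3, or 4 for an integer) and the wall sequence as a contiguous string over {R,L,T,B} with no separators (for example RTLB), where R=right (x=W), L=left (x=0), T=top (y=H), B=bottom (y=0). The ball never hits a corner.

Final position: (17/3,0)
Wall sequence: BTBTLBTB

1. t=2/3 → B at (19/3,0); v=(-1,3)
2. t=2 → T at (13/3,6); v=(-1,-3)
3. t=2 → B at (7/3,0); v=(-1,3)
4. t=2 → T at (1/3,6); v=(-1,-3)
5. t=1/3 → L at (0,5); v=(1,-3)
6. t=5/3 → B at (5/3,0); v=(1,3)
7. t=2 → T at (11/3,6); v=(1,-3)
8. t=2 → B at (17/3,0); v=(1,3)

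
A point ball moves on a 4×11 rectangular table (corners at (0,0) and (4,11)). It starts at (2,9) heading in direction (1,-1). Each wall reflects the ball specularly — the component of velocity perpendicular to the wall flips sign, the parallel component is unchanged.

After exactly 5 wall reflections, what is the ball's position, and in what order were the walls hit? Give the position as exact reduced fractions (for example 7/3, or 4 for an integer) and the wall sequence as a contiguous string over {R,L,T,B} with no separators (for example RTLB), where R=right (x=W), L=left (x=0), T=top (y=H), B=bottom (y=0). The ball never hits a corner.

1. t=2 → R at (4,7); v=(-1,-1)
2. t=4 → L at (0,3); v=(1,-1)
3. t=3 → B at (3,0); v=(1,1)
4. t=1 → R at (4,1); v=(-1,1)
5. t=4 → L at (0,5); v=(1,1)

Final position: (0,5)
Wall sequence: RLBRL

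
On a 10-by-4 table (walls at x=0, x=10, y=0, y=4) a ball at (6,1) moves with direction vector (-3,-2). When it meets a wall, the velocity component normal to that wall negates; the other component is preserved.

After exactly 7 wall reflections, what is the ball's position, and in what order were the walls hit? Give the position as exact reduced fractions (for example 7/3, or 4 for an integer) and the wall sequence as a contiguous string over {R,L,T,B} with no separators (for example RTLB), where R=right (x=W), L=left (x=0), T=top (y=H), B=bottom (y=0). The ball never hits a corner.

Final position: (1/2,0)
Wall sequence: BLTBRTB

1. t=1/2 → B at (9/2,0); v=(-3,2)
2. t=3/2 → L at (0,3); v=(3,2)
3. t=1/2 → T at (3/2,4); v=(3,-2)
4. t=2 → B at (15/2,0); v=(3,2)
5. t=5/6 → R at (10,5/3); v=(-3,2)
6. t=7/6 → T at (13/2,4); v=(-3,-2)
7. t=2 → B at (1/2,0); v=(-3,2)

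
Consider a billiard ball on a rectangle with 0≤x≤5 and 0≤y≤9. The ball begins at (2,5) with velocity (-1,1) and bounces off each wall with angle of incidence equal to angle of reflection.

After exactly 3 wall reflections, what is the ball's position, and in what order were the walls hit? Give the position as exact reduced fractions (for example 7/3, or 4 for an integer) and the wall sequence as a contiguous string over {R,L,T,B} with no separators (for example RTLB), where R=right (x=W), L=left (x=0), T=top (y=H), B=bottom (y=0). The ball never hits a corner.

Final position: (5,6)
Wall sequence: LTR

1. t=2 → L at (0,7); v=(1,1)
2. t=2 → T at (2,9); v=(1,-1)
3. t=3 → R at (5,6); v=(-1,-1)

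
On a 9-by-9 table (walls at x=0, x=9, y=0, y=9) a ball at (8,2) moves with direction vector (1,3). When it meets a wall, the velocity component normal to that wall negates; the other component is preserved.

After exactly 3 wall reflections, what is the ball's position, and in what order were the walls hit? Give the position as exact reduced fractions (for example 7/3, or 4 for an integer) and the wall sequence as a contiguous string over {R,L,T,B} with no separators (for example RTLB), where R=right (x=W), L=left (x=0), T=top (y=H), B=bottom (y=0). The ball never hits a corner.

1. t=1 → R at (9,5); v=(-1,3)
2. t=4/3 → T at (23/3,9); v=(-1,-3)
3. t=3 → B at (14/3,0); v=(-1,3)

Final position: (14/3,0)
Wall sequence: RTB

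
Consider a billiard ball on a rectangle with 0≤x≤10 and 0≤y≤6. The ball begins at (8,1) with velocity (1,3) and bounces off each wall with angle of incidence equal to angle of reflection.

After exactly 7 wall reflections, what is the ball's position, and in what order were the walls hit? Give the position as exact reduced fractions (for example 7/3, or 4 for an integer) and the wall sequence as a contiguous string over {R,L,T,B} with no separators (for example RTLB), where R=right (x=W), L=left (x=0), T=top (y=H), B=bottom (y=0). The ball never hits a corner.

1. t=5/3 → T at (29/3,6); v=(1,-3)
2. t=1/3 → R at (10,5); v=(-1,-3)
3. t=5/3 → B at (25/3,0); v=(-1,3)
4. t=2 → T at (19/3,6); v=(-1,-3)
5. t=2 → B at (13/3,0); v=(-1,3)
6. t=2 → T at (7/3,6); v=(-1,-3)
7. t=2 → B at (1/3,0); v=(-1,3)

Final position: (1/3,0)
Wall sequence: TRBTBTB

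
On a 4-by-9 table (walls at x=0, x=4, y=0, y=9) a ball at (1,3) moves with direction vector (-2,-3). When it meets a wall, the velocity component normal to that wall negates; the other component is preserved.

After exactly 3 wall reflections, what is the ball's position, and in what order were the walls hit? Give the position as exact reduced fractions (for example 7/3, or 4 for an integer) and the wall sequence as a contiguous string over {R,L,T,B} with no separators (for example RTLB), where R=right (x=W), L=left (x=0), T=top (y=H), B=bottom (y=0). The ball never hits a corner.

1. t=1/2 → L at (0,3/2); v=(2,-3)
2. t=1/2 → B at (1,0); v=(2,3)
3. t=3/2 → R at (4,9/2); v=(-2,3)

Final position: (4,9/2)
Wall sequence: LBR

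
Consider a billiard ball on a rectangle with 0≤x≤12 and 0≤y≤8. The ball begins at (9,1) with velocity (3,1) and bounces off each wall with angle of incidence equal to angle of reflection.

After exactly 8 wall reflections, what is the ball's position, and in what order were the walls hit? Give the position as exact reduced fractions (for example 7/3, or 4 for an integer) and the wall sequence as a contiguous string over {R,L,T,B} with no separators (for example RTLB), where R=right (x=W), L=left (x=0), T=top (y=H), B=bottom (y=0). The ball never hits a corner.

1. t=1 → R at (12,2); v=(-3,1)
2. t=4 → L at (0,6); v=(3,1)
3. t=2 → T at (6,8); v=(3,-1)
4. t=2 → R at (12,6); v=(-3,-1)
5. t=4 → L at (0,2); v=(3,-1)
6. t=2 → B at (6,0); v=(3,1)
7. t=2 → R at (12,2); v=(-3,1)
8. t=4 → L at (0,6); v=(3,1)

Final position: (0,6)
Wall sequence: RLTRLBRL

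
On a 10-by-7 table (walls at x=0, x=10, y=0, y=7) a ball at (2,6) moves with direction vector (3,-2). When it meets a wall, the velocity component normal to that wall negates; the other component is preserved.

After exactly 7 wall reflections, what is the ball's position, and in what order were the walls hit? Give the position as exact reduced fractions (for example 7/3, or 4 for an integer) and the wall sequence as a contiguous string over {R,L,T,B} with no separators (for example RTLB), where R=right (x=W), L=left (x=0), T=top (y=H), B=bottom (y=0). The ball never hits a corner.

1. t=8/3 → R at (10,2/3); v=(-3,-2)
2. t=1/3 → B at (9,0); v=(-3,2)
3. t=3 → L at (0,6); v=(3,2)
4. t=1/2 → T at (3/2,7); v=(3,-2)
5. t=17/6 → R at (10,4/3); v=(-3,-2)
6. t=2/3 → B at (8,0); v=(-3,2)
7. t=8/3 → L at (0,16/3); v=(3,2)

Final position: (0,16/3)
Wall sequence: RBLTRBL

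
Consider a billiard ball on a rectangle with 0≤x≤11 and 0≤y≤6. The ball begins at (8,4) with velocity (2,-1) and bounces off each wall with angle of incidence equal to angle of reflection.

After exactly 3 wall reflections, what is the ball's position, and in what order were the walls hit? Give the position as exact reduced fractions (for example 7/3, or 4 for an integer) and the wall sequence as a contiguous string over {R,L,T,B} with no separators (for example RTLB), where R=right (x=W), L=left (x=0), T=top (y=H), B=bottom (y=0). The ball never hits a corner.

Final position: (0,3)
Wall sequence: RBL

1. t=3/2 → R at (11,5/2); v=(-2,-1)
2. t=5/2 → B at (6,0); v=(-2,1)
3. t=3 → L at (0,3); v=(2,1)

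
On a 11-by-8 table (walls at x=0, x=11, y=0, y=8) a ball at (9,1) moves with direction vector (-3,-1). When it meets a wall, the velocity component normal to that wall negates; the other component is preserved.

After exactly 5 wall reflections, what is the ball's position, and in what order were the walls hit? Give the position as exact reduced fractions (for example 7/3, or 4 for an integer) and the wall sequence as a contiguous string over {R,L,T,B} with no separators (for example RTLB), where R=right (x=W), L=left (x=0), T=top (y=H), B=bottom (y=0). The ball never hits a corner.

1. t=1 → B at (6,0); v=(-3,1)
2. t=2 → L at (0,2); v=(3,1)
3. t=11/3 → R at (11,17/3); v=(-3,1)
4. t=7/3 → T at (4,8); v=(-3,-1)
5. t=4/3 → L at (0,20/3); v=(3,-1)

Final position: (0,20/3)
Wall sequence: BLRTL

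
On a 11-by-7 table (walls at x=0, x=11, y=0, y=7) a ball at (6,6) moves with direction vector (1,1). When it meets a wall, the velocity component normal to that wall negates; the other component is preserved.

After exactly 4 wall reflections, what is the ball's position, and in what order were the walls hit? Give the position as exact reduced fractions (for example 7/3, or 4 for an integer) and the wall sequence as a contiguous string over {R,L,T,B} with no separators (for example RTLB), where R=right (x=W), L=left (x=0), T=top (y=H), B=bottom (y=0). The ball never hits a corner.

Final position: (1,7)
Wall sequence: TRBT

1. t=1 → T at (7,7); v=(1,-1)
2. t=4 → R at (11,3); v=(-1,-1)
3. t=3 → B at (8,0); v=(-1,1)
4. t=7 → T at (1,7); v=(-1,-1)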